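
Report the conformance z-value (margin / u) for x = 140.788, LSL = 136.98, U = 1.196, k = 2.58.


u = U / k = 1.196 / 2.58 = 0.46356589
margin = |LSL - x| = |136.98 - 140.788| = 3.808
z = margin / u = 3.808 / 0.46356589
z = 8.2146

8.2146


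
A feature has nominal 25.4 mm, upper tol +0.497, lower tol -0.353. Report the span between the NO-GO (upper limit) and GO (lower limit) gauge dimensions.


GO = nominal - lower_tol (smallest hole = maximum material condition)
GO = 25.4 - 0.353 = 25.047
NO-GO = nominal + upper_tol (largest hole = least material condition)
NO-GO = 25.4 + 0.497 = 25.897
spread = NO-GO - GO = 25.897 - 25.047 = 0.8500

0.8500


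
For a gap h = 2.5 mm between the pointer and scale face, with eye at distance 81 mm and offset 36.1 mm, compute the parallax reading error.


error = h * offset / d
= 2.5 * 36.1 / 81
= 1.1142

1.1142


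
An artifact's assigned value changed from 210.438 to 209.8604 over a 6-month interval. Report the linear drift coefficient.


rate = (v2 - v1) / months
= (209.8604 - 210.438) / 6
= -0.5776 / 6
= -0.0963

-0.0963


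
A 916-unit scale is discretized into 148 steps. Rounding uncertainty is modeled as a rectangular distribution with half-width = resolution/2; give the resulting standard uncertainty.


resolution = range / divisions
resolution = 916 / 148 = 6.1891892
u_res = resolution / (2*sqrt(3))
u_res = 6.1891892 / 3.4641016
u_res = 1.7867

1.7867


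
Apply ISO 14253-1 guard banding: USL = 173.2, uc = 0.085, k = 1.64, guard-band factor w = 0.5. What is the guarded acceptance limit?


U = k * uc = 1.64 * 0.085 = 0.1394
guard band g = w * U = 0.5 * 0.1394 = 0.0697
AL = USL - g = 173.2 - 0.0697
AL = 173.1303

173.1303


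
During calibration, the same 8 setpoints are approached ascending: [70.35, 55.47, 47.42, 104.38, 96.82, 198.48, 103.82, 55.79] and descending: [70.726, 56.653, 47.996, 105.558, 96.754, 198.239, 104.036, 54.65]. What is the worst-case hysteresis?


|70.35 - 70.726| = 0.3760
|55.47 - 56.653| = 1.1830
|47.42 - 47.996| = 0.5760
|104.38 - 105.558| = 1.1780
|96.82 - 96.754| = 0.0660
|198.48 - 198.239| = 0.2410
|103.82 - 104.036| = 0.2160
|55.79 - 54.65| = 1.1400
hysteresis = max(diffs) = 1.1830

1.1830


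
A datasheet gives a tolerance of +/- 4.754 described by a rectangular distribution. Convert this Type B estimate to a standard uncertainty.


u_B = half_width / sqrt(3)
u_B = 4.754 / 1.7320508
u_B = 2.7447

2.7447


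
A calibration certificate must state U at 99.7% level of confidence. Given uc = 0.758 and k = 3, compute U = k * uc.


U = k * uc
U = 3 * 0.758
U = 2.2740

2.2740


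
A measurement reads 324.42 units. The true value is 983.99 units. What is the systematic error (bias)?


Systematic error = measured - true
= 324.42 - 983.99
= -659.5700

-659.5700


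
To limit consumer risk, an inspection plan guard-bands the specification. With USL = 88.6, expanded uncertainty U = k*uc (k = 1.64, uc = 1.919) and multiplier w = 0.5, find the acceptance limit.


U = k * uc = 1.64 * 1.919 = 3.14716
guard band g = w * U = 0.5 * 3.14716 = 1.57358
AL = USL - g = 88.6 - 1.57358
AL = 87.0264

87.0264


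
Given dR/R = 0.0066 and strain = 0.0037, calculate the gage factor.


GF = (dR/R) / epsilon
= 0.0066 / 0.0037
= 1.7838

1.7838


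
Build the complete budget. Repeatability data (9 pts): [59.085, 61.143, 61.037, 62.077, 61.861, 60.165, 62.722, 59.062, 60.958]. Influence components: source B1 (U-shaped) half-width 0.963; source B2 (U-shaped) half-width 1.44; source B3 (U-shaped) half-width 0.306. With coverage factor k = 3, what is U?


mean = (59.085 + 61.143 + 61.037 + 62.077 + 61.861 + 60.165 + 62.722 + 59.062 + 60.958) / 9 = 60.90111111
s = sqrt(sum((x - mean)^2)/(n-1)) = 1.2709445
u_A = s / sqrt(n) = 1.2709445 / sqrt(9) = 0.42364817
u_B1 = 0.963 / sqrt(2) = 0.68094383
u_B2 = 1.44 / sqrt(2) = 1.0182338
u_B3 = 0.306 / sqrt(2) = 0.21637468
uc = sqrt(0.42364817^2 + 0.68094383^2 + 1.0182338^2 + 0.21637468^2) = 1.3140701
U = k * uc = 3 * 1.3140701
U = 3.9422

3.9422


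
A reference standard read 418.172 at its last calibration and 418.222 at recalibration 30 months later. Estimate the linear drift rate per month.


rate = (v2 - v1) / months
= (418.222 - 418.172) / 30
= 0.0500 / 30
= 0.0017

0.0017


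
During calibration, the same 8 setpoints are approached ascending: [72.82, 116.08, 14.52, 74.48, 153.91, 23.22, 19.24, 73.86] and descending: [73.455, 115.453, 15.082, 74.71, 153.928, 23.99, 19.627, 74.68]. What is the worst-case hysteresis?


|72.82 - 73.455| = 0.6350
|116.08 - 115.453| = 0.6270
|14.52 - 15.082| = 0.5620
|74.48 - 74.71| = 0.2300
|153.91 - 153.928| = 0.0180
|23.22 - 23.99| = 0.7700
|19.24 - 19.627| = 0.3870
|73.86 - 74.68| = 0.8200
hysteresis = max(diffs) = 0.8200

0.8200


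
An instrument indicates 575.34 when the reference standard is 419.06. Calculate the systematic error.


Systematic error = measured - true
= 575.34 - 419.06
= 156.2800

156.2800


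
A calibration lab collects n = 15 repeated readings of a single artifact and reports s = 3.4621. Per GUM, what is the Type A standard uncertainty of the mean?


u_A = s / sqrt(n)
u_A = 3.4621 / sqrt(15)
u_A = 3.4621 / 3.8729833
u_A = 0.8939

0.8939


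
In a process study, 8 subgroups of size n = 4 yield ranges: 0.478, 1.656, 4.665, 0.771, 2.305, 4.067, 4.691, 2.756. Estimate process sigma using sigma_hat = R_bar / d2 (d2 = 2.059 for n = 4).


R_bar = (0.478 + 1.656 + 4.665 + 0.771 + 2.305 + 4.067 + 4.691 + 2.756) / 8
R_bar = 21.389 / 8 = 2.673625
sigma_hat = R_bar / d2 = 2.673625 / 2.059 = 1.2985

1.2985


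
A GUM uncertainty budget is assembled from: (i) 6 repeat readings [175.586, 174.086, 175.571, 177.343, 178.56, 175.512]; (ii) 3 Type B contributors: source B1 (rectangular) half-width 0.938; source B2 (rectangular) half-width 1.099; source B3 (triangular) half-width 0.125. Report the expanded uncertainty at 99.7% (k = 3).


mean = (175.586 + 174.086 + 175.571 + 177.343 + 178.56 + 175.512) / 6 = 176.1096667
s = sqrt(sum((x - mean)^2)/(n-1)) = 1.583797
u_A = s / sqrt(n) = 1.583797 / sqrt(6) = 0.64658242
u_B1 = 0.938 / sqrt(3) = 0.54155455
u_B2 = 1.099 / sqrt(3) = 0.63450795
u_B3 = 0.125 / sqrt(6) = 0.051031036
uc = sqrt(0.64658242^2 + 0.54155455^2 + 0.63450795^2 + 0.051031036^2) = 1.0566715
U = k * uc = 3 * 1.0566715
U = 3.1700

3.1700


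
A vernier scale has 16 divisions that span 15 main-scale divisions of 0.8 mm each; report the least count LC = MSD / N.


LC = MSD / n_div
= 0.8 / 16
= 0.0500

0.0500


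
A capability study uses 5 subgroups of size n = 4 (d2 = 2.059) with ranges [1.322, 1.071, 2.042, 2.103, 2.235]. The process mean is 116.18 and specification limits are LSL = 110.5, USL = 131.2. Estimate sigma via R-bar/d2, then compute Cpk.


R_bar = (1.322 + 1.071 + 2.042 + 2.103 + 2.235) / 5 = 1.7546
sigma = R_bar / d2 = 1.7546 / 2.059 = 0.85216124
Cp = (USL - LSL)/(6*sigma) = (131.2 - 110.5)/(6*0.85216124) = 4.0485
Cpu = (131.2 - 116.18)/(3*0.85216124) = 5.8753
Cpl = (116.18 - 110.5)/(3*0.85216124) = 2.2218
Cpk = min(Cpu, Cpl) = 2.2218

2.2218


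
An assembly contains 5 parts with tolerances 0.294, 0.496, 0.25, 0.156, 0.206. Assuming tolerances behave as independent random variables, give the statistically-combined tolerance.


RSS = sqrt(0.294^2 + 0.496^2 + 0.25^2 + 0.156^2 + 0.206^2)
= sqrt(0.461724)
= 0.6795

0.6795


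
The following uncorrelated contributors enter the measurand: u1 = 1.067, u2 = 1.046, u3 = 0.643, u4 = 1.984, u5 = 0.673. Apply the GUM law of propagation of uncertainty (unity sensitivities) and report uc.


uc = sqrt(1.067^2 + 1.046^2 + 0.643^2 + 1.984^2 + 0.673^2)
uc = sqrt(7.035239)
uc = 2.6524

2.6524


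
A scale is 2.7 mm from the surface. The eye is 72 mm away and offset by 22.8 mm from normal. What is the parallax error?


error = h * offset / d
= 2.7 * 22.8 / 72
= 0.8550

0.8550


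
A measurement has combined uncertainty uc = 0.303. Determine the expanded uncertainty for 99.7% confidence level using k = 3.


U = k * uc
U = 3 * 0.303
U = 0.9090

0.9090


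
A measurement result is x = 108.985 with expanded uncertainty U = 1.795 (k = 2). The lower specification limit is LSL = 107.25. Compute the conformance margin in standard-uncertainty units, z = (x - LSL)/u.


u = U / k = 1.795 / 2 = 0.8975
margin = |LSL - x| = |107.25 - 108.985| = 1.735
z = margin / u = 1.735 / 0.8975
z = 1.9331

1.9331


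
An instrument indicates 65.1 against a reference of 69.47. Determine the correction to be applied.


Correction = standard - reading
= 69.47 - 65.1
= 4.3700

4.3700


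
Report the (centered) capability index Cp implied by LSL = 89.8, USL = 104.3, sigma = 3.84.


Cp = (USL - LSL) / (6 * sigma)
= (104.3 - 89.8) / (6 * 3.84)
= 14.5000 / 23.0400
= 0.6293

0.6293


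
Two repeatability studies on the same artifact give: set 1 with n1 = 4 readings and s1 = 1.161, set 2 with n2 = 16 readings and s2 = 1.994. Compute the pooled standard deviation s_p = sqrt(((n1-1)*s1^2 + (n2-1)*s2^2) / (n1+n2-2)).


s_p = sqrt(((n1-1)*s1^2 + (n2-1)*s2^2) / (n1+n2-2))
numerator = (4-1)*1.161^2 + (16-1)*1.994^2 = 4.043763 + 59.64054 = 63.684303
denominator = 4 + 16 - 2 = 18
s_p^2 = 63.684303 / 18 = 3.5380168
s_p = sqrt(3.5380168) = 1.8810

1.8810


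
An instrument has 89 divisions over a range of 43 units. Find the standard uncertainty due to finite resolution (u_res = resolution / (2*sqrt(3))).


resolution = range / divisions
resolution = 43 / 89 = 0.48314607
u_res = resolution / (2*sqrt(3))
u_res = 0.48314607 / 3.4641016
u_res = 0.1395

0.1395


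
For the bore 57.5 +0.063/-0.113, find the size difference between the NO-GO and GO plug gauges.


GO = nominal - lower_tol (smallest hole = maximum material condition)
GO = 57.5 - 0.113 = 57.387
NO-GO = nominal + upper_tol (largest hole = least material condition)
NO-GO = 57.5 + 0.063 = 57.563
spread = NO-GO - GO = 57.563 - 57.387 = 0.1760

0.1760


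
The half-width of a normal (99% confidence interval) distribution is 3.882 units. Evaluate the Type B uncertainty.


u_B = half_width / 2.576
u_B = 3.882 / 2.576
u_B = 1.5070

1.5070


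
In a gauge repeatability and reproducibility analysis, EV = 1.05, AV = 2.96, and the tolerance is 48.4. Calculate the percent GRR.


GRR = sqrt(EV^2 + AV^2) = sqrt(1.05^2 + 2.96^2) = 3.1407165
%GRR = GRR / tol * 100 = 3.1407165 / 48.4 * 100
%GRR = 6.4891

6.4891


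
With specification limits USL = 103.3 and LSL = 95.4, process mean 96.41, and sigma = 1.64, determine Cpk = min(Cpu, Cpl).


Cpu = (USL - mean) / (3*sigma) = (103.3 - 96.41) / (3*1.64) = 1.4004
Cpl = (mean - LSL) / (3*sigma) = (96.41 - 95.4) / (3*1.64) = 0.2053
Cpk = min(Cpu, Cpl) = 0.2053

0.2053


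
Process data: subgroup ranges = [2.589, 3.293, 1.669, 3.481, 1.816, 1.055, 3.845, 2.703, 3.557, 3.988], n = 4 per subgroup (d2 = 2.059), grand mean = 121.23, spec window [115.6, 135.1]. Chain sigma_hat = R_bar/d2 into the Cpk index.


R_bar = (2.589 + 3.293 + 1.669 + 3.481 + 1.816 + 1.055 + 3.845 + 2.703 + 3.557 + 3.988) / 10 = 2.7996
sigma = R_bar / d2 = 2.7996 / 2.059 = 1.3596892
Cp = (USL - LSL)/(6*sigma) = (135.1 - 115.6)/(6*1.3596892) = 2.3903
Cpu = (135.1 - 121.23)/(3*1.3596892) = 3.4003
Cpl = (121.23 - 115.6)/(3*1.3596892) = 1.3802
Cpk = min(Cpu, Cpl) = 1.3802

1.3802


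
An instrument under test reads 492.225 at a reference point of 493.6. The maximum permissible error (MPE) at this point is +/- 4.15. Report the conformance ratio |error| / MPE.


e = indication - reference = 492.225 - 493.6 = -1.3750
|e| = 1.3750
ratio = |e| / MPE = 1.3750 / 4.15
ratio = 0.3313

0.3313


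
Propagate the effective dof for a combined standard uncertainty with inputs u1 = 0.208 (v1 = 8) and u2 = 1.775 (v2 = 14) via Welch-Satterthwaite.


uc = sqrt(u1^2 + u2^2) = sqrt(0.208^2 + 1.775^2) = 1.7871455
v_eff = uc^4 / (u1^4/v1 + u2^4/v2)
= 1.7871455^4 / (0.208^4/8 + 1.775^4/14)
= 10.200927 / 0.70926525
v_eff = 14.3824

14.3824


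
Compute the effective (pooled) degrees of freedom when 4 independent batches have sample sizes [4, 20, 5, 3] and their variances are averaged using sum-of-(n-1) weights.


nu = sum_i (n_i - 1)
nu = ((4 - 1) + (20 - 1) + (5 - 1) + (3 - 1))
nu = 3 + 19 + 4 + 2
nu = 28

28


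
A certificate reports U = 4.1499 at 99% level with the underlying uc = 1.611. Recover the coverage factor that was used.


k = U / uc
k = 4.1499 / 1.611
k = 2.576

2.576


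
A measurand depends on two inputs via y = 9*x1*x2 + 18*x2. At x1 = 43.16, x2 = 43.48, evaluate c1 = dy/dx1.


y = 9*x1*x2 + 18*x2
dy/dx1 = 9*x2
Evaluate at x2 = 43.48: c1 = 9 * 43.48
c1 = 391.3200

391.3200


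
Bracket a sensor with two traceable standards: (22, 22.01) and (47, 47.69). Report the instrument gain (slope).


slope = (y2 - y1) / (x2 - x1)
= (47.69 - 22.01) / (47 - 22)
= 25.6800 / 25
= 1.0272

1.0272


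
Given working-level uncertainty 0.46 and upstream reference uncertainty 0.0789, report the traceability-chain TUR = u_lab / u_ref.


TUR = u_lab / u_ref
= 0.46 / 0.0789
= 5.8302

5.8302


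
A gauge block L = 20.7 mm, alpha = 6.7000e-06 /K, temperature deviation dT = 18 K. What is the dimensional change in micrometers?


dL = L * alpha * dT
= 20.7 * 6.7000e-06 * 18
= 0.0024964 mm
dL_um = 0.0024964 * 1000 = 2.4964 um

2.4964


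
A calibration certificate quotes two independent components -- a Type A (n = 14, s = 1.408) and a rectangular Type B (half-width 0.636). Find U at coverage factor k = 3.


u_A = s / sqrt(n) = 1.408 / sqrt(14) = 0.37630383
u_B = half_width / sqrt(3) = 0.636 / sqrt(3) = 0.36719477
uc = sqrt(u_A^2 + u_B^2) = sqrt(0.37630383^2 + 0.36719477^2) = 0.52577236
U = k * uc = 3 * 0.52577236
U = 1.5773

1.5773


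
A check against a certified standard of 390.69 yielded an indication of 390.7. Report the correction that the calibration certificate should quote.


Correction = standard - reading
= 390.69 - 390.7
= -0.0100

-0.0100


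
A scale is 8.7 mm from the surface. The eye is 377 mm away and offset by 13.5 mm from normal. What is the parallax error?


error = h * offset / d
= 8.7 * 13.5 / 377
= 0.3115

0.3115


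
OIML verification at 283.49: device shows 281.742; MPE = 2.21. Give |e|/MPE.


e = indication - reference = 281.742 - 283.49 = -1.7480
|e| = 1.7480
ratio = |e| / MPE = 1.7480 / 2.21
ratio = 0.7910

0.7910


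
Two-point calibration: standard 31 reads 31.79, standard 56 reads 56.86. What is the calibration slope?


slope = (y2 - y1) / (x2 - x1)
= (56.86 - 31.79) / (56 - 31)
= 25.0700 / 25
= 1.0028

1.0028


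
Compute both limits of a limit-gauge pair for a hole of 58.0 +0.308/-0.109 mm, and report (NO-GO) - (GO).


GO = nominal - lower_tol (smallest hole = maximum material condition)
GO = 58.0 - 0.109 = 57.891
NO-GO = nominal + upper_tol (largest hole = least material condition)
NO-GO = 58.0 + 0.308 = 58.308
spread = NO-GO - GO = 58.308 - 57.891 = 0.4170

0.4170


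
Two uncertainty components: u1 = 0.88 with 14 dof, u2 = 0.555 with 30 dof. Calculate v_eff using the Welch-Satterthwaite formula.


uc = sqrt(u1^2 + u2^2) = sqrt(0.88^2 + 0.555^2) = 1.0403966
v_eff = uc^4 / (u1^4/v1 + u2^4/v2)
= 1.0403966^4 / (0.88^4/14 + 0.555^4/30)
= 1.1716441 / 0.04599803
v_eff = 25.4716

25.4716


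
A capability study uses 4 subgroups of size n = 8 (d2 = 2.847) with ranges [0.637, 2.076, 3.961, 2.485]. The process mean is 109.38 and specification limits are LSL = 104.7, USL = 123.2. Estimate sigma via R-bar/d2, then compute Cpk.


R_bar = (0.637 + 2.076 + 3.961 + 2.485) / 4 = 2.28975
sigma = R_bar / d2 = 2.28975 / 2.847 = 0.80426765
Cp = (USL - LSL)/(6*sigma) = (123.2 - 104.7)/(6*0.80426765) = 3.8337
Cpu = (123.2 - 109.38)/(3*0.80426765) = 5.7278
Cpl = (109.38 - 104.7)/(3*0.80426765) = 1.9397
Cpk = min(Cpu, Cpl) = 1.9397

1.9397


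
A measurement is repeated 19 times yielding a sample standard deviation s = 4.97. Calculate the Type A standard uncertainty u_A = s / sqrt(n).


u_A = s / sqrt(n)
u_A = 4.97 / sqrt(19)
u_A = 4.97 / 4.3588989
u_A = 1.1402

1.1402


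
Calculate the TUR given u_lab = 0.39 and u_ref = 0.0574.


TUR = u_lab / u_ref
= 0.39 / 0.0574
= 6.7944

6.7944


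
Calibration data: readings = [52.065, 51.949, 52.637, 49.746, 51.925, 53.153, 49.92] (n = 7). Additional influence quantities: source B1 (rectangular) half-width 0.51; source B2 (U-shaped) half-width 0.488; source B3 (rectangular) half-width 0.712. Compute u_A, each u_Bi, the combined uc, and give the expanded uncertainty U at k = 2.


mean = (52.065 + 51.949 + 52.637 + 49.746 + 51.925 + 53.153 + 49.92) / 7 = 51.62785714
s = sqrt(sum((x - mean)^2)/(n-1)) = 1.3028886
u_A = s / sqrt(n) = 1.3028886 / sqrt(7) = 0.4924456
u_B1 = 0.51 / sqrt(3) = 0.29444864
u_B2 = 0.488 / sqrt(2) = 0.34506811
u_B3 = 0.712 / sqrt(3) = 0.41107339
uc = sqrt(0.4924456^2 + 0.29444864^2 + 0.34506811^2 + 0.41107339^2) = 0.78565642
U = k * uc = 2 * 0.78565642
U = 1.5713

1.5713


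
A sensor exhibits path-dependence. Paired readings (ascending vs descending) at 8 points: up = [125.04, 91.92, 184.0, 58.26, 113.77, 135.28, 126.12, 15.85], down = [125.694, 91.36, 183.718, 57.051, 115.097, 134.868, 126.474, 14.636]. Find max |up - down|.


|125.04 - 125.694| = 0.6540
|91.92 - 91.36| = 0.5600
|184.0 - 183.718| = 0.2820
|58.26 - 57.051| = 1.2090
|113.77 - 115.097| = 1.3270
|135.28 - 134.868| = 0.4120
|126.12 - 126.474| = 0.3540
|15.85 - 14.636| = 1.2140
hysteresis = max(diffs) = 1.3270

1.3270


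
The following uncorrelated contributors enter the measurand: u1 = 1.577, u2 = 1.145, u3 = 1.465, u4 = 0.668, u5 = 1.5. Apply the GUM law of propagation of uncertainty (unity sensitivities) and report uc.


uc = sqrt(1.577^2 + 1.145^2 + 1.465^2 + 0.668^2 + 1.5^2)
uc = sqrt(8.640403)
uc = 2.9395

2.9395


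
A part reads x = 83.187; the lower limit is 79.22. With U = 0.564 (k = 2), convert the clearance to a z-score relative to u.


u = U / k = 0.564 / 2 = 0.282
margin = |LSL - x| = |79.22 - 83.187| = 3.967
z = margin / u = 3.967 / 0.282
z = 14.0674

14.0674


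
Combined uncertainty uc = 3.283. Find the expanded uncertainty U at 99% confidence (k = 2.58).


U = k * uc
U = 2.58 * 3.283
U = 8.4701

8.4701


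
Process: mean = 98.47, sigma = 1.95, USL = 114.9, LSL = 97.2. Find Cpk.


Cpu = (USL - mean) / (3*sigma) = (114.9 - 98.47) / (3*1.95) = 2.8085
Cpl = (mean - LSL) / (3*sigma) = (98.47 - 97.2) / (3*1.95) = 0.2171
Cpk = min(Cpu, Cpl) = 0.2171

0.2171


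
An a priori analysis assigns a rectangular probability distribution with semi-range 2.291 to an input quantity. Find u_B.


u_B = half_width / sqrt(3)
u_B = 2.291 / 1.7320508
u_B = 1.3227

1.3227


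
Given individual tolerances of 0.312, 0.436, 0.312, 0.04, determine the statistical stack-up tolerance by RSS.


RSS = sqrt(0.312^2 + 0.436^2 + 0.312^2 + 0.04^2)
= sqrt(0.386384)
= 0.6216

0.6216


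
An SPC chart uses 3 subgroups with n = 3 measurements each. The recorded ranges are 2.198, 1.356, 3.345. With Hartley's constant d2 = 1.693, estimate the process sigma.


R_bar = (2.198 + 1.356 + 3.345) / 3
R_bar = 6.899 / 3 = 2.2996667
sigma_hat = R_bar / d2 = 2.2996667 / 1.693 = 1.3583

1.3583


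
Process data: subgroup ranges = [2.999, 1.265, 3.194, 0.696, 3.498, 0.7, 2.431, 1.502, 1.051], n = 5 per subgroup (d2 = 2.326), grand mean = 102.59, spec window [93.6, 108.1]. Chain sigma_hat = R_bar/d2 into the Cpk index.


R_bar = (2.999 + 1.265 + 3.194 + 0.696 + 3.498 + 0.7 + 2.431 + 1.502 + 1.051) / 9 = 1.9262222
sigma = R_bar / d2 = 1.9262222 / 2.326 = 0.82812648
Cp = (USL - LSL)/(6*sigma) = (108.1 - 93.6)/(6*0.82812648) = 2.9182
Cpu = (108.1 - 102.59)/(3*0.82812648) = 2.2179
Cpl = (102.59 - 93.6)/(3*0.82812648) = 3.6186
Cpk = min(Cpu, Cpl) = 2.2179

2.2179


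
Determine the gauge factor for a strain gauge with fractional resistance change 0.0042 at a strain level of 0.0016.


GF = (dR/R) / epsilon
= 0.0042 / 0.0016
= 2.6250

2.6250


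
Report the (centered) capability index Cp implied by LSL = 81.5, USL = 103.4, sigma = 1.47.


Cp = (USL - LSL) / (6 * sigma)
= (103.4 - 81.5) / (6 * 1.47)
= 21.9000 / 8.8200
= 2.4830

2.4830


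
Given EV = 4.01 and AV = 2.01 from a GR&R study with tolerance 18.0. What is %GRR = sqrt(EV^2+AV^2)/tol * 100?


GRR = sqrt(EV^2 + AV^2) = sqrt(4.01^2 + 2.01^2) = 4.4855546
%GRR = GRR / tol * 100 = 4.4855546 / 18.0 * 100
%GRR = 24.9197

24.9197


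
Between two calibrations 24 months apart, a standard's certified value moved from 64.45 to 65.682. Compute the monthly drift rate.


rate = (v2 - v1) / months
= (65.682 - 64.45) / 24
= 1.2320 / 24
= 0.0513

0.0513


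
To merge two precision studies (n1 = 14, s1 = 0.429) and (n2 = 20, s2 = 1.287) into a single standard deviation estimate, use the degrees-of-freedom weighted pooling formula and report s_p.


s_p = sqrt(((n1-1)*s1^2 + (n2-1)*s2^2) / (n1+n2-2))
numerator = (14-1)*0.429^2 + (20-1)*1.287^2 = 2.392533 + 31.471011 = 33.863544
denominator = 14 + 20 - 2 = 32
s_p^2 = 33.863544 / 32 = 1.0582357
s_p = sqrt(1.0582357) = 1.0287

1.0287


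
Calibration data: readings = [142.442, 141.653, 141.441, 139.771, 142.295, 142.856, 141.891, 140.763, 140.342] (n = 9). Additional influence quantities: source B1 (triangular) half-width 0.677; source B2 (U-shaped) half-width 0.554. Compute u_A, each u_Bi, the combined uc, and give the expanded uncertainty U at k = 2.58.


mean = (142.442 + 141.653 + 141.441 + 139.771 + 142.295 + 142.856 + 141.891 + 140.763 + 140.342) / 9 = 141.4948889
s = sqrt(sum((x - mean)^2)/(n-1)) = 1.0253801
u_A = s / sqrt(n) = 1.0253801 / sqrt(9) = 0.34179337
u_B1 = 0.677 / sqrt(6) = 0.27638409
u_B2 = 0.554 / sqrt(2) = 0.39173716
uc = sqrt(0.34179337^2 + 0.27638409^2 + 0.39173716^2) = 0.58878593
U = k * uc = 2.58 * 0.58878593
U = 1.5191

1.5191


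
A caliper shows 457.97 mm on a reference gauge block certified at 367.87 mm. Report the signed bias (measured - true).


Systematic error = measured - true
= 457.97 - 367.87
= 90.1000

90.1000


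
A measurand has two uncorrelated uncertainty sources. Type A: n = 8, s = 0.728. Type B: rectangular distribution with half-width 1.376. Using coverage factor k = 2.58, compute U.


u_A = s / sqrt(n) = 0.728 / sqrt(8) = 0.25738687
u_B = half_width / sqrt(3) = 1.376 / sqrt(3) = 0.79443397
uc = sqrt(u_A^2 + u_B^2) = sqrt(0.25738687^2 + 0.79443397^2) = 0.83508882
U = k * uc = 2.58 * 0.83508882
U = 2.1545

2.1545


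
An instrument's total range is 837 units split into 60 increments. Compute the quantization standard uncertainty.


resolution = range / divisions
resolution = 837 / 60 = 13.95
u_res = resolution / (2*sqrt(3))
u_res = 13.95 / 3.4641016
u_res = 4.0270

4.0270


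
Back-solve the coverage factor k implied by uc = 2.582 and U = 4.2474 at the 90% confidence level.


k = U / uc
k = 4.2474 / 2.582
k = 1.645

1.645


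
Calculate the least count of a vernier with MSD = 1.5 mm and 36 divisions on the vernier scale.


LC = MSD / n_div
= 1.5 / 36
= 0.0417

0.0417


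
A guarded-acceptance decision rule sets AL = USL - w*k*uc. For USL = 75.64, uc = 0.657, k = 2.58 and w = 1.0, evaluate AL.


U = k * uc = 2.58 * 0.657 = 1.69506
guard band g = w * U = 1.0 * 1.69506 = 1.69506
AL = USL - g = 75.64 - 1.69506
AL = 73.9449

73.9449


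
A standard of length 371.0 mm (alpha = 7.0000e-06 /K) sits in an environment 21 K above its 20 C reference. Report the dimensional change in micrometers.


dL = L * alpha * dT
= 371.0 * 7.0000e-06 * 21
= 0.0545370 mm
dL_um = 0.0545370 * 1000 = 54.5370 um

54.5370


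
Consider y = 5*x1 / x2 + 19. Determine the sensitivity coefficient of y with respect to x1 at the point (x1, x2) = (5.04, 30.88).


y = 5*x1 / x2 + 19
dy/dx1 = 5/x2
Evaluate at x2 = 30.88: c1 = 5 / 30.88
c1 = 0.1619

0.1619


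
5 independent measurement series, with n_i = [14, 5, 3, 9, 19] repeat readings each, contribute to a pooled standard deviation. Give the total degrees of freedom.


nu = sum_i (n_i - 1)
nu = ((14 - 1) + (5 - 1) + (3 - 1) + (9 - 1) + (19 - 1))
nu = 13 + 4 + 2 + 8 + 18
nu = 45

45


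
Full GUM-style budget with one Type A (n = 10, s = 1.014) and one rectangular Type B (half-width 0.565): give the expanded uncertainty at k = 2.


u_A = s / sqrt(n) = 1.014 / sqrt(10) = 0.32065495
u_B = half_width / sqrt(3) = 0.565 / sqrt(3) = 0.3262029
uc = sqrt(u_A^2 + u_B^2) = sqrt(0.32065495^2 + 0.3262029^2) = 0.4574144
U = k * uc = 2 * 0.4574144
U = 0.9148

0.9148


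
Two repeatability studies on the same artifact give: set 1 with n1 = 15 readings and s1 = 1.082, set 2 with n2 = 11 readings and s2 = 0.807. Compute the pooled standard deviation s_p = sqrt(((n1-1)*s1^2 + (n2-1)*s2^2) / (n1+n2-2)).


s_p = sqrt(((n1-1)*s1^2 + (n2-1)*s2^2) / (n1+n2-2))
numerator = (15-1)*1.082^2 + (11-1)*0.807^2 = 16.390136 + 6.51249 = 22.902626
denominator = 15 + 11 - 2 = 24
s_p^2 = 22.902626 / 24 = 0.95427608
s_p = sqrt(0.95427608) = 0.9769

0.9769


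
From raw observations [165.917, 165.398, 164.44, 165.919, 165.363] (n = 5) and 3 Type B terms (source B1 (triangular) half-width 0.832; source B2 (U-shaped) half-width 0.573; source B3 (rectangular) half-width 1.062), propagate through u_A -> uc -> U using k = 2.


mean = (165.917 + 165.398 + 164.44 + 165.919 + 165.363) / 5 = 165.4074
s = sqrt(sum((x - mean)^2)/(n-1)) = 0.60401763
u_A = s / sqrt(n) = 0.60401763 / sqrt(5) = 0.2701249
u_B1 = 0.832 / sqrt(6) = 0.33966258
u_B2 = 0.573 / sqrt(2) = 0.40517219
u_B3 = 1.062 / sqrt(3) = 0.61314599
uc = sqrt(0.2701249^2 + 0.33966258^2 + 0.40517219^2 + 0.61314599^2) = 0.8534932
U = k * uc = 2 * 0.8534932
U = 1.7070

1.7070


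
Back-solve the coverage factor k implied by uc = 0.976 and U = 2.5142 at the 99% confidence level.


k = U / uc
k = 2.5142 / 0.976
k = 2.576

2.576


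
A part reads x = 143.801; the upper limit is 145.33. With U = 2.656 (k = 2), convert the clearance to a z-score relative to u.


u = U / k = 2.656 / 2 = 1.328
margin = |USL - x| = |145.33 - 143.801| = 1.529
z = margin / u = 1.529 / 1.328
z = 1.1514

1.1514


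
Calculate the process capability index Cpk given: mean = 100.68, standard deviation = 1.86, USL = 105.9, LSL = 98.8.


Cpu = (USL - mean) / (3*sigma) = (105.9 - 100.68) / (3*1.86) = 0.9355
Cpl = (mean - LSL) / (3*sigma) = (100.68 - 98.8) / (3*1.86) = 0.3369
Cpk = min(Cpu, Cpl) = 0.3369

0.3369


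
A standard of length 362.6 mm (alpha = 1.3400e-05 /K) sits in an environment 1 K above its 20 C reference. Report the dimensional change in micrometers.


dL = L * alpha * dT
= 362.6 * 1.3400e-05 * 1
= 0.0048588 mm
dL_um = 0.0048588 * 1000 = 4.8588 um

4.8588


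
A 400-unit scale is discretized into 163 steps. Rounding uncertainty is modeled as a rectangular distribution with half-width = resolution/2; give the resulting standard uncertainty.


resolution = range / divisions
resolution = 400 / 163 = 2.4539877
u_res = resolution / (2*sqrt(3))
u_res = 2.4539877 / 3.4641016
u_res = 0.7084

0.7084


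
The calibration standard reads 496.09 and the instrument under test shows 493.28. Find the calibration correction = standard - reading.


Correction = standard - reading
= 496.09 - 493.28
= 2.8100

2.8100


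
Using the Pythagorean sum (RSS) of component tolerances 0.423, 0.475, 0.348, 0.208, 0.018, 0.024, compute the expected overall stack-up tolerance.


RSS = sqrt(0.423^2 + 0.475^2 + 0.348^2 + 0.208^2 + 0.018^2 + 0.024^2)
= sqrt(0.569822)
= 0.7549

0.7549


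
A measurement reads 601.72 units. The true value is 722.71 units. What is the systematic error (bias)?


Systematic error = measured - true
= 601.72 - 722.71
= -120.9900

-120.9900


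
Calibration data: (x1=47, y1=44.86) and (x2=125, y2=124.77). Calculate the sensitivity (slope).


slope = (y2 - y1) / (x2 - x1)
= (124.77 - 44.86) / (125 - 47)
= 79.9100 / 78
= 1.0245

1.0245


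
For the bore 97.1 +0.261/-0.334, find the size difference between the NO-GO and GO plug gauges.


GO = nominal - lower_tol (smallest hole = maximum material condition)
GO = 97.1 - 0.334 = 96.766
NO-GO = nominal + upper_tol (largest hole = least material condition)
NO-GO = 97.1 + 0.261 = 97.361
spread = NO-GO - GO = 97.361 - 96.766 = 0.5950

0.5950


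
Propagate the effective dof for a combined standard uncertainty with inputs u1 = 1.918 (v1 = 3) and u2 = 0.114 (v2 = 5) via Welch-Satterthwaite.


uc = sqrt(u1^2 + u2^2) = sqrt(1.918^2 + 0.114^2) = 1.9213849
v_eff = uc^4 / (u1^4/v1 + u2^4/v2)
= 1.9213849^4 / (1.918^4/3 + 0.114^4/5)
= 13.628796 / 4.5110372
v_eff = 3.0212

3.0212


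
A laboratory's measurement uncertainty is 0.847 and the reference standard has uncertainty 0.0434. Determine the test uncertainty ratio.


TUR = u_lab / u_ref
= 0.847 / 0.0434
= 19.5161

19.5161


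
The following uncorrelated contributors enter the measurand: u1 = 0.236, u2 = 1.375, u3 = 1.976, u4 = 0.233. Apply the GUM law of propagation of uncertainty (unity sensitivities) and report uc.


uc = sqrt(0.236^2 + 1.375^2 + 1.976^2 + 0.233^2)
uc = sqrt(5.905186)
uc = 2.4301

2.4301


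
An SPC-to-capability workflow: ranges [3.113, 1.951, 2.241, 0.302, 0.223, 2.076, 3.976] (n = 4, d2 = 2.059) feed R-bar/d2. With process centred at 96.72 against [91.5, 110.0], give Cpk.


R_bar = (3.113 + 1.951 + 2.241 + 0.302 + 0.223 + 2.076 + 3.976) / 7 = 1.9831429
sigma = R_bar / d2 = 1.9831429 / 2.059 = 0.96315828
Cp = (USL - LSL)/(6*sigma) = (110.0 - 91.5)/(6*0.96315828) = 3.2013
Cpu = (110.0 - 96.72)/(3*0.96315828) = 4.5960
Cpl = (96.72 - 91.5)/(3*0.96315828) = 1.8066
Cpk = min(Cpu, Cpl) = 1.8066

1.8066


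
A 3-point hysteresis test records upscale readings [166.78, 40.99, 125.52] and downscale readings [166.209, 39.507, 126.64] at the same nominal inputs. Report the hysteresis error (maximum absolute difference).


|166.78 - 166.209| = 0.5710
|40.99 - 39.507| = 1.4830
|125.52 - 126.64| = 1.1200
hysteresis = max(diffs) = 1.4830

1.4830


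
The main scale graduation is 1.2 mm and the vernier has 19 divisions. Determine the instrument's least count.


LC = MSD / n_div
= 1.2 / 19
= 0.0632

0.0632


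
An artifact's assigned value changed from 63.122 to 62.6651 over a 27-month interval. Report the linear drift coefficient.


rate = (v2 - v1) / months
= (62.6651 - 63.122) / 27
= -0.4569 / 27
= -0.0169

-0.0169


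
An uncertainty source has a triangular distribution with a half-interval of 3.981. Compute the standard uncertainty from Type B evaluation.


u_B = half_width / sqrt(6)
u_B = 3.981 / 2.4494897
u_B = 1.6252

1.6252


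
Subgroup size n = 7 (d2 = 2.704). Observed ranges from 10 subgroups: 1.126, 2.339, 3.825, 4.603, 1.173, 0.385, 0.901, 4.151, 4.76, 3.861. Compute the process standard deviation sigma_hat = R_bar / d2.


R_bar = (1.126 + 2.339 + 3.825 + 4.603 + 1.173 + 0.385 + 0.901 + 4.151 + 4.76 + 3.861) / 10
R_bar = 27.124 / 10 = 2.7124
sigma_hat = R_bar / d2 = 2.7124 / 2.704 = 1.0031

1.0031


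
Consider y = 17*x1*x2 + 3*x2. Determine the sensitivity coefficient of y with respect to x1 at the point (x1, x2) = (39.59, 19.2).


y = 17*x1*x2 + 3*x2
dy/dx1 = 17*x2
Evaluate at x2 = 19.2: c1 = 17 * 19.2
c1 = 326.4000

326.4000


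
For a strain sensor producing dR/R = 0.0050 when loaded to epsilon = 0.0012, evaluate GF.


GF = (dR/R) / epsilon
= 0.0050 / 0.0012
= 4.1667

4.1667


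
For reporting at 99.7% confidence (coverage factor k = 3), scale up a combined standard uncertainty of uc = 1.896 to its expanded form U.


U = k * uc
U = 3 * 1.896
U = 5.6880

5.6880


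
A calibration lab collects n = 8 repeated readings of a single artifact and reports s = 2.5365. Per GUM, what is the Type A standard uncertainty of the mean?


u_A = s / sqrt(n)
u_A = 2.5365 / sqrt(8)
u_A = 2.5365 / 2.8284271
u_A = 0.8968

0.8968


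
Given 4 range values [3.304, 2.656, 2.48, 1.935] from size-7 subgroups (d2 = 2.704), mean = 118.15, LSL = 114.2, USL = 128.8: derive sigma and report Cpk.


R_bar = (3.304 + 2.656 + 2.48 + 1.935) / 4 = 2.59375
sigma = R_bar / d2 = 2.59375 / 2.704 = 0.95922707
Cp = (USL - LSL)/(6*sigma) = (128.8 - 114.2)/(6*0.95922707) = 2.5368
Cpu = (128.8 - 118.15)/(3*0.95922707) = 3.7009
Cpl = (118.15 - 114.2)/(3*0.95922707) = 1.3726
Cpk = min(Cpu, Cpl) = 1.3726

1.3726


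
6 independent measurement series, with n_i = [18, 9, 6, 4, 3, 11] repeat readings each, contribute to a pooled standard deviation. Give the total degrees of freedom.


nu = sum_i (n_i - 1)
nu = ((18 - 1) + (9 - 1) + (6 - 1) + (4 - 1) + (3 - 1) + (11 - 1))
nu = 17 + 8 + 5 + 3 + 2 + 10
nu = 45

45


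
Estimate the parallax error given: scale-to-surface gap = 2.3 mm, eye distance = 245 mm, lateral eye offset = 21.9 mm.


error = h * offset / d
= 2.3 * 21.9 / 245
= 0.2056

0.2056


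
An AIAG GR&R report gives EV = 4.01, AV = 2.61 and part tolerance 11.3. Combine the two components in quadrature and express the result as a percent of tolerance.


GRR = sqrt(EV^2 + AV^2) = sqrt(4.01^2 + 2.61^2) = 4.7845794
%GRR = GRR / tol * 100 = 4.7845794 / 11.3 * 100
%GRR = 42.3414

42.3414


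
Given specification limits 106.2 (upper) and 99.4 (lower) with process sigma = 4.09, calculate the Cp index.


Cp = (USL - LSL) / (6 * sigma)
= (106.2 - 99.4) / (6 * 4.09)
= 6.8000 / 24.5400
= 0.2771

0.2771


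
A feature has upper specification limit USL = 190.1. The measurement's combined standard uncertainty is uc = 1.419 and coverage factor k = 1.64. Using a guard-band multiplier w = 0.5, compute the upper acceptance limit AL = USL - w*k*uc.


U = k * uc = 1.64 * 1.419 = 2.32716
guard band g = w * U = 0.5 * 2.32716 = 1.16358
AL = USL - g = 190.1 - 1.16358
AL = 188.9364

188.9364


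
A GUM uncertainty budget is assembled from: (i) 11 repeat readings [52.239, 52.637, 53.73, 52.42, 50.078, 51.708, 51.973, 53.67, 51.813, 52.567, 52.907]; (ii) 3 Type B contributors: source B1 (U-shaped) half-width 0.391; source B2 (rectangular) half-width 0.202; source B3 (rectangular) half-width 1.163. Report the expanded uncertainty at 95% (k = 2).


mean = (52.239 + 52.637 + 53.73 + 52.42 + 50.078 + 51.708 + 51.973 + 53.67 + 51.813 + 52.567 + 52.907) / 11 = 52.34018182
s = sqrt(sum((x - mean)^2)/(n-1)) = 1.0053514
u_A = s / sqrt(n) = 1.0053514 / sqrt(11) = 0.30312485
u_B1 = 0.391 / sqrt(2) = 0.27647875
u_B2 = 0.202 / sqrt(3) = 0.11662475
u_B3 = 1.163 / sqrt(3) = 0.67145836
uc = sqrt(0.30312485^2 + 0.27647875^2 + 0.11662475^2 + 0.67145836^2) = 0.79547648
U = k * uc = 2 * 0.79547648
U = 1.5910

1.5910


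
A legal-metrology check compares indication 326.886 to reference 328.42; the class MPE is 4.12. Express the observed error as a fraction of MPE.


e = indication - reference = 326.886 - 328.42 = -1.5340
|e| = 1.5340
ratio = |e| / MPE = 1.5340 / 4.12
ratio = 0.3723

0.3723


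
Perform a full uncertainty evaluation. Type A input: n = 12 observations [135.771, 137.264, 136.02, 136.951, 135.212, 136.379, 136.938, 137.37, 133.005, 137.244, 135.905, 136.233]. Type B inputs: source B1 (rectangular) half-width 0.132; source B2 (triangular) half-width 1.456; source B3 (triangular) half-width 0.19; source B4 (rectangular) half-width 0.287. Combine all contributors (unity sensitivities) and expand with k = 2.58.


mean = (135.771 + 137.264 + 136.02 + 136.951 + 135.212 + 136.379 + 136.938 + 137.37 + 133.005 + 137.244 + 135.905 + 136.233) / 12 = 136.191
s = sqrt(sum((x - mean)^2)/(n-1)) = 1.214285
u_A = s / sqrt(n) = 1.214285 / sqrt(12) = 0.35053389
u_B1 = 0.132 / sqrt(3) = 0.076210236
u_B2 = 1.456 / sqrt(6) = 0.59440951
u_B3 = 0.19 / sqrt(6) = 0.077567175
u_B4 = 0.287 / sqrt(3) = 0.16569953
uc = sqrt(0.35053389^2 + 0.076210236^2 + 0.59440951^2 + 0.077567175^2 + 0.16569953^2) = 0.71796774
U = k * uc = 2.58 * 0.71796774
U = 1.8524

1.8524


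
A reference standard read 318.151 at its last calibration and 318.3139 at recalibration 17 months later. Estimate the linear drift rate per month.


rate = (v2 - v1) / months
= (318.3139 - 318.151) / 17
= 0.1629 / 17
= 0.0096

0.0096


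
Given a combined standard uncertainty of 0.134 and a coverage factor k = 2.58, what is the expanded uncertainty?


U = k * uc
U = 2.58 * 0.134
U = 0.3457

0.3457


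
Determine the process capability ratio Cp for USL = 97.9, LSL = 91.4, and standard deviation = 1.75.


Cp = (USL - LSL) / (6 * sigma)
= (97.9 - 91.4) / (6 * 1.75)
= 6.5000 / 10.5000
= 0.6190

0.6190


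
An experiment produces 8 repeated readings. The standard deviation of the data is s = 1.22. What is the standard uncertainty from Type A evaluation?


u_A = s / sqrt(n)
u_A = 1.22 / sqrt(8)
u_A = 1.22 / 2.8284271
u_A = 0.4313

0.4313


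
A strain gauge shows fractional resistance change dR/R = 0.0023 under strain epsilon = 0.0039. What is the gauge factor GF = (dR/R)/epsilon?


GF = (dR/R) / epsilon
= 0.0023 / 0.0039
= 0.5897

0.5897


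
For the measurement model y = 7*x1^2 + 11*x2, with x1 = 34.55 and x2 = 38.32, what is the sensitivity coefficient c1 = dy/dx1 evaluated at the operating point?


y = 7*x1^2 + 11*x2
dy/dx1 = 2*7*x1
Evaluate at x1 = 34.55: c1 = 14 * 34.55
c1 = 483.7000

483.7000


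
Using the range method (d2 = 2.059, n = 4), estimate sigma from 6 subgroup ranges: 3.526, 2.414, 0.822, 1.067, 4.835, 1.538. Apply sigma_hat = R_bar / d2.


R_bar = (3.526 + 2.414 + 0.822 + 1.067 + 4.835 + 1.538) / 6
R_bar = 14.202 / 6 = 2.367
sigma_hat = R_bar / d2 = 2.367 / 2.059 = 1.1496

1.1496


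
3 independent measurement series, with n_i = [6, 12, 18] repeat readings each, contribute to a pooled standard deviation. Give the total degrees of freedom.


nu = sum_i (n_i - 1)
nu = ((6 - 1) + (12 - 1) + (18 - 1))
nu = 5 + 11 + 17
nu = 33

33


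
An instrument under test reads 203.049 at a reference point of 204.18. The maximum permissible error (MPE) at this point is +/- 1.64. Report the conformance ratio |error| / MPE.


e = indication - reference = 203.049 - 204.18 = -1.1310
|e| = 1.1310
ratio = |e| / MPE = 1.1310 / 1.64
ratio = 0.6896

0.6896


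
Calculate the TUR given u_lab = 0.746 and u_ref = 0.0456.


TUR = u_lab / u_ref
= 0.746 / 0.0456
= 16.3596

16.3596


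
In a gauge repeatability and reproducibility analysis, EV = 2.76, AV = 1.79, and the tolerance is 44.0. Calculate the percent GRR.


GRR = sqrt(EV^2 + AV^2) = sqrt(2.76^2 + 1.79^2) = 3.2896352
%GRR = GRR / tol * 100 = 3.2896352 / 44.0 * 100
%GRR = 7.4764

7.4764


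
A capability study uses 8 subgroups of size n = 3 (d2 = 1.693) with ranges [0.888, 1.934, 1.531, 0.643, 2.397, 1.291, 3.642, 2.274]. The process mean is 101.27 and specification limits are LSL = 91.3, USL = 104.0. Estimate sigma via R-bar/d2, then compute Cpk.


R_bar = (0.888 + 1.934 + 1.531 + 0.643 + 2.397 + 1.291 + 3.642 + 2.274) / 8 = 1.825
sigma = R_bar / d2 = 1.825 / 1.693 = 1.0779681
Cp = (USL - LSL)/(6*sigma) = (104.0 - 91.3)/(6*1.0779681) = 1.9636
Cpu = (104.0 - 101.27)/(3*1.0779681) = 0.8442
Cpl = (101.27 - 91.3)/(3*1.0779681) = 3.0830
Cpk = min(Cpu, Cpl) = 0.8442

0.8442


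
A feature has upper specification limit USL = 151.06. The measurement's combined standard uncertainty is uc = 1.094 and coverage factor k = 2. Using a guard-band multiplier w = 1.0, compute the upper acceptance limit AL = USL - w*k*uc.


U = k * uc = 2 * 1.094 = 2.188
guard band g = w * U = 1.0 * 2.188 = 2.188
AL = USL - g = 151.06 - 2.188
AL = 148.8720

148.8720


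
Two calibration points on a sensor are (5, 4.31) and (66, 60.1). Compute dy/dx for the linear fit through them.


slope = (y2 - y1) / (x2 - x1)
= (60.1 - 4.31) / (66 - 5)
= 55.7900 / 61
= 0.9146

0.9146


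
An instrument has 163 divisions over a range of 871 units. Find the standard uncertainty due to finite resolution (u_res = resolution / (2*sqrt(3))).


resolution = range / divisions
resolution = 871 / 163 = 5.3435583
u_res = resolution / (2*sqrt(3))
u_res = 5.3435583 / 3.4641016
u_res = 1.5426

1.5426


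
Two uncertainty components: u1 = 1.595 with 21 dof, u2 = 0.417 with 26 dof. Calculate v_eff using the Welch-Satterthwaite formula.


uc = sqrt(u1^2 + u2^2) = sqrt(1.595^2 + 0.417^2) = 1.6486097
v_eff = uc^4 / (u1^4/v1 + u2^4/v2)
= 1.6486097^4 / (1.595^4/21 + 0.417^4/26)
= 7.3870562 / 0.30935646
v_eff = 23.8788

23.8788
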